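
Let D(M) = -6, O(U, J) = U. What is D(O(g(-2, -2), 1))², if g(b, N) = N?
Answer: 36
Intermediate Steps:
D(O(g(-2, -2), 1))² = (-6)² = 36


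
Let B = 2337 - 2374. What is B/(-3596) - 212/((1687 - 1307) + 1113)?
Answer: -707111/5368828 ≈ -0.13171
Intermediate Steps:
B = -37
B/(-3596) - 212/((1687 - 1307) + 1113) = -37/(-3596) - 212/((1687 - 1307) + 1113) = -37*(-1/3596) - 212/(380 + 1113) = 37/3596 - 212/1493 = -707111/5368828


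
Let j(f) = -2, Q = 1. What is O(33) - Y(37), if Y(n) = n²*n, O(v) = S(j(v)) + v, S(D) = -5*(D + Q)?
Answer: -50615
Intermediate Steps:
S(D) = -5 - 5*D (S(D) = -5*(D + 1) = -5*(1 + D) = -5 - 5*D)
O(v) = 5 + v (O(v) = (-5 - 5*(-2)) + v = (-5 + 10) + v = 5 + v)
Y(n) = n³
O(33) - Y(37) = (5 + 33) - 1*37³ = 38 - 1*50653 = 38 - 50653 = -50615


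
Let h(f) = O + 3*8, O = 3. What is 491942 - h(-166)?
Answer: 491915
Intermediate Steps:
h(f) = 27 (h(f) = 3 + 3*8 = 3 + 24 = 27)
491942 - h(-166) = 491942 - 1*27 = 491942 - 27 = 491915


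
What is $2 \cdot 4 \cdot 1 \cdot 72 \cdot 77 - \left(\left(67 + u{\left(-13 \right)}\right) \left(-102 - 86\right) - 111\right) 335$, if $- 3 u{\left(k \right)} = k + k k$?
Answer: $1026237$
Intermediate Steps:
$u{\left(k \right)} = - \frac{k}{3} - \frac{k^{2}}{3}$ ($u{\left(k \right)} = - \frac{k + k k}{3} = - \frac{k + k^{2}}{3} = - \frac{k}{3} - \frac{k^{2}}{3}$)
$2 \cdot 4 \cdot 1 \cdot 72 \cdot 77 - \left(\left(67 + u{\left(-13 \right)}\right) \left(-102 - 86\right) - 111\right) 335 = 2 \cdot 4 \cdot 1 \cdot 72 \cdot 77 - \left(\left(67 - - \frac{13 \left(1 - 13\right)}{3}\right) \left(-102 - 86\right) - 111\right) 335 = 8 \cdot 1 \cdot 72 \cdot 77 - \left(\left(67 - \left(- \frac{13}{3}\right) \left(-12\right)\right) \left(-188\right) - 111\right) 335 = 8 \cdot 72 \cdot 77 - \left(\left(67 - 52\right) \left(-188\right) - 111\right) 335 = 576 \cdot 77 - \left(15 \left(-188\right) - 111\right) 335 = 44352 - \left(-2820 - 111\right) 335 = 44352 - \left(-2931\right) 335 = 44352 - -981885 = 44352 + 981885 = 1026237$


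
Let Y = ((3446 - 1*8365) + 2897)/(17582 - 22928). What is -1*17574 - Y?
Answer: -15658771/891 ≈ -17574.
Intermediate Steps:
Y = 337/891 (Y = ((3446 - 8365) + 2897)/(-5346) = (-4919 + 2897)*(-1/5346) = -2022*(-1/5346) = 337/891 ≈ 0.37823)
-1*17574 - Y = -1*17574 - 1*337/891 = -17574 - 337/891 = -15658771/891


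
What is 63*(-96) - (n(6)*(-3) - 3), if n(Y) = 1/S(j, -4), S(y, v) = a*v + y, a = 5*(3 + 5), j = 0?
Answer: -967203/160 ≈ -6045.0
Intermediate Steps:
a = 40 (a = 5*8 = 40)
S(y, v) = y + 40*v (S(y, v) = 40*v + y = y + 40*v)
n(Y) = -1/160 (n(Y) = 1/(0 + 40*(-4)) = 1/(0 - 160) = 1/(-160) = -1/160)
63*(-96) - (n(6)*(-3) - 3) = 63*(-96) - (-1/160*(-3) - 3) = -6048 - (3/160 - 3) = -6048 - 1*(-477/160) = -6048 + 477/160 = -967203/160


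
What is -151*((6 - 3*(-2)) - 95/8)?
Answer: -151/8 ≈ -18.875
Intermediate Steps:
-151*((6 - 3*(-2)) - 95/8) = -151*((6 + 6) - 95*⅛) = -151*(12 - 95/8) = -151*⅛ = -151/8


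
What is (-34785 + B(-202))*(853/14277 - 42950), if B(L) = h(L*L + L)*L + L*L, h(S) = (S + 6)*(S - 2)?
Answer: 204215413993768979557/14277 ≈ 1.4304e+16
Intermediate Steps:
h(S) = (-2 + S)*(6 + S) (h(S) = (6 + S)*(-2 + S) = (-2 + S)*(6 + S))
B(L) = L² + L*(-12 + (L + L²)² + 4*L + 4*L²) (B(L) = (-12 + (L*L + L)² + 4*(L*L + L))*L + L*L = (-12 + (L² + L)² + 4*(L² + L))*L + L² = (-12 + (L + L²)² + 4*(L + L²))*L + L² = (-12 + (L + L²)² + (4*L + 4*L²))*L + L² = (-12 + (L + L²)² + 4*L + 4*L²)*L + L² = L*(-12 + (L + L²)² + 4*L + 4*L²) + L² = L² + L*(-12 + (L + L²)² + 4*L + 4*L²))
(-34785 + B(-202))*(853/14277 - 42950) = (-34785 - 202*(-12 - 202 + (-202)²*(1 - 202)² + 4*(-202)*(1 - 202)))*(853/14277 - 42950) = (-34785 - 202*(-12 - 202 + 40804*(-201)² + 4*(-202)*(-201)))*(853*(1/14277) - 42950) = (-34785 - 202*(-12 - 202 + 40804*40401 + 162408))*(853/14277 - 42950) = (-34785 - 202*(-12 - 202 + 1648522404 + 162408))*(-613196297/14277) = (-34785 - 202*1648684598)*(-613196297/14277) = (-34785 - 333034288796)*(-613196297/14277) = -333034323581*(-613196297/14277) = 204215413993768979557/14277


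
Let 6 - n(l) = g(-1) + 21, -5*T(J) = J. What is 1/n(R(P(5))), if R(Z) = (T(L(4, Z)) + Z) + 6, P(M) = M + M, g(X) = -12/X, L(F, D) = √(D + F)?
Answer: -1/27 ≈ -0.037037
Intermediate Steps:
T(J) = -J/5
P(M) = 2*M
R(Z) = 6 + Z - √(4 + Z)/5 (R(Z) = (-√(Z + 4)/5 + Z) + 6 = (-√(4 + Z)/5 + Z) + 6 = (Z - √(4 + Z)/5) + 6 = 6 + Z - √(4 + Z)/5)
n(l) = -27 (n(l) = 6 - (-12/(-1) + 21) = 6 - (-12*(-1) + 21) = 6 - (12 + 21) = 6 - 1*33 = 6 - 33 = -27)
1/n(R(P(5))) = 1/(-27) = -1/27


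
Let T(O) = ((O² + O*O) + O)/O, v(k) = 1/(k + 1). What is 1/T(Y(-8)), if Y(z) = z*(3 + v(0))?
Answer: -1/63 ≈ -0.015873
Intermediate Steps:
v(k) = 1/(1 + k)
Y(z) = 4*z (Y(z) = z*(3 + 1/(1 + 0)) = z*(3 + 1/1) = z*(3 + 1) = z*4 = 4*z)
T(O) = (O + 2*O²)/O (T(O) = ((O² + O²) + O)/O = (2*O² + O)/O = (O + 2*O²)/O)
1/T(Y(-8)) = 1/(1 + 2*(4*(-8))) = 1/(1 + 2*(-32)) = 1/(1 - 64) = 1/(-63) = -1/63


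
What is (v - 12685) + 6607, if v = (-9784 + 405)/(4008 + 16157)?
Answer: -122572249/20165 ≈ -6078.5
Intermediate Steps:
v = -9379/20165 ≈ -0.46511
(v - 12685) + 6607 = (-9379/20165 - 12685) + 6607 = -255802404/20165 + 6607 = -122572249/20165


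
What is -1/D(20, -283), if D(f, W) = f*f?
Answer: -1/400 ≈ -0.0025000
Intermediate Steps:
D(f, W) = f²
-1/D(20, -283) = -1/(20²) = -1/400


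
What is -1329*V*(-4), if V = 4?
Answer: 21264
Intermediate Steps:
-1329*V*(-4) = -5316*(-4) = -1329*(-16) = 21264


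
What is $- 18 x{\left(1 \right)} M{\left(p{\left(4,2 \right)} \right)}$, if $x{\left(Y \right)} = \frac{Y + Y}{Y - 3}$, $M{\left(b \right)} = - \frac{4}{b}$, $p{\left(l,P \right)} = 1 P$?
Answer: $-36$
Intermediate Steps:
$p{\left(l,P \right)} = P$
$x{\left(Y \right)} = \frac{2 Y}{-3 + Y}$
$- 18 x{\left(1 \right)} M{\left(p{\left(4,2 \right)} \right)} = - 18 \cdot 2 \cdot 1 \frac{1}{-3 + 1} \left(- \frac{4}{2}\right) = - 18 \cdot 2 \cdot 1 \frac{1}{-2} \left(\left(-4\right) \frac{1}{2}\right) = - 18 \cdot 2 \cdot 1 \left(- \frac{1}{2}\right) \left(-2\right) = \left(-18\right) \left(-1\right) \left(-2\right) = 18 \left(-2\right) = -36$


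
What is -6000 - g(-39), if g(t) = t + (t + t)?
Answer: -5883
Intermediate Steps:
g(t) = 3*t (g(t) = t + 2*t = 3*t)
-6000 - g(-39) = -6000 - 3*(-39) = -6000 - 1*(-117) = -6000 + 117 = -5883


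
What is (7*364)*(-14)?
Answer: -35672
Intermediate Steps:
(7*364)*(-14) = 2548*(-14) = -35672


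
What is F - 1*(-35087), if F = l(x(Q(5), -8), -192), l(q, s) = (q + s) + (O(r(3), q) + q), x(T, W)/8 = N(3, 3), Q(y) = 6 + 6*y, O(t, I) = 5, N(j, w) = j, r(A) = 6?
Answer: 34948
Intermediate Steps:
x(T, W) = 24 (x(T, W) = 8*3 = 24)
l(q, s) = 5 + s + 2*q (l(q, s) = (q + s) + (5 + q) = 5 + s + 2*q)
F = -139 (F = 5 - 192 + 2*24 = 5 - 192 + 48 = -139)
F - 1*(-35087) = -139 - 1*(-35087) = -139 + 35087 = 34948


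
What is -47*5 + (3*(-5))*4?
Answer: -295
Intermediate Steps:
-47*5 + (3*(-5))*4 = -235 - 15*4 = -235 - 60 = -295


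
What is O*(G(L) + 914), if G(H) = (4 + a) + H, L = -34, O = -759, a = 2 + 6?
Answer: -677028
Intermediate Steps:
a = 8
G(H) = 12 + H (G(H) = (4 + 8) + H = 12 + H)
O*(G(L) + 914) = -759*((12 - 34) + 914) = -759*(-22 + 914) = -759*892 = -677028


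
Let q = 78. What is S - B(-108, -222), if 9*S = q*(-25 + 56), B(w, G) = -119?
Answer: 1163/3 ≈ 387.67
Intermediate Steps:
S = 806/3 (S = (78*(-25 + 56))/9 = (78*31)/9 = (⅑)*2418 = 806/3 ≈ 268.67)
S - B(-108, -222) = 806/3 - 1*(-119) = 806/3 + 119 = 1163/3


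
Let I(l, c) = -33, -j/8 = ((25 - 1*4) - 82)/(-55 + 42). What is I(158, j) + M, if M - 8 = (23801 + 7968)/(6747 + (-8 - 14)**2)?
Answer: -149006/7231 ≈ -20.607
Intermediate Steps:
j = -488/13 (j = -8*((25 - 1*4) - 82)/(-55 + 42) = -8*((25 - 4) - 82)/(-13) = -8*(21 - 82)*(-1)/13 = -(-488)*(-1)/13 = -8*61/13 = -488/13 ≈ -37.538)
M = 89617/7231 (M = 8 + (23801 + 7968)/(6747 + (-8 - 14)**2) = 8 + 31769/(6747 + (-22)**2) = 8 + 31769/(6747 + 484) = 8 + 31769/7231 = 89617/7231 ≈ 12.393)
I(158, j) + M = -33 + 89617/7231 = -149006/7231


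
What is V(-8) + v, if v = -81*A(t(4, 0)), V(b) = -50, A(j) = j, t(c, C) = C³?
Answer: -50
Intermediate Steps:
v = 0 (v = -81*0³ = -81*0 = 0)
V(-8) + v = -50 + 0 = -50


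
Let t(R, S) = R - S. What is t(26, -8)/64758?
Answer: 17/32379 ≈ 0.00052503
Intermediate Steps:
t(26, -8)/64758 = (26 - 1*(-8))/64758 = (26 + 8)*(1/64758) = 34*(1/64758) = 17/32379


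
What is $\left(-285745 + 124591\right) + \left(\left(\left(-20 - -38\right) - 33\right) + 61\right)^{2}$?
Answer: $-159038$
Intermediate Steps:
$\left(-285745 + 124591\right) + \left(\left(\left(-20 - -38\right) - 33\right) + 61\right)^{2} = -161154 + \left(\left(\left(-20 + 38\right) - 33\right) + 61\right)^{2} = -161154 + \left(\left(18 - 33\right) + 61\right)^{2} = -161154 + \left(-15 + 61\right)^{2} = -161154 + 46^{2} = -161154 + 2116 = -159038$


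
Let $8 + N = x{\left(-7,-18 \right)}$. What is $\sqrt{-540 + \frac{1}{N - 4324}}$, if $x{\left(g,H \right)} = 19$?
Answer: $\frac{i \sqrt{10045067573}}{4313} \approx 23.238 i$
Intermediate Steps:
$N = 11$ ($N = -8 + 19 = 11$)
$\sqrt{-540 + \frac{1}{N - 4324}} = \sqrt{-540 + \frac{1}{11 - 4324}} = \sqrt{-540 + \frac{1}{-4313}} = \sqrt{-540 - \frac{1}{4313}} = \sqrt{- \frac{2329021}{4313}} = \frac{i \sqrt{10045067573}}{4313}$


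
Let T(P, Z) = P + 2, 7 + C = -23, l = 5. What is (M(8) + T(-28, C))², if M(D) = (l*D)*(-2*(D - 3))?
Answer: 181476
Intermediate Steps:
C = -30 (C = -7 - 23 = -30)
M(D) = 5*D*(6 - 2*D) (M(D) = (5*D)*(-2*(D - 3)) = (5*D)*(-2*(-3 + D)) = (5*D)*(6 - 2*D) = 5*D*(6 - 2*D))
T(P, Z) = 2 + P
(M(8) + T(-28, C))² = (10*8*(3 - 1*8) + (2 - 28))² = (10*8*(3 - 8) - 26)² = (10*8*(-5) - 26)² = (-400 - 26)² = (-426)² = 181476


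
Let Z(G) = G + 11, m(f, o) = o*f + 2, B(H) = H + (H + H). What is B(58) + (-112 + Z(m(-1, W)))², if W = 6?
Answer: 11199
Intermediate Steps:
B(H) = 3*H (B(H) = H + 2*H = 3*H)
m(f, o) = 2 + f*o (m(f, o) = f*o + 2 = 2 + f*o)
Z(G) = 11 + G
B(58) + (-112 + Z(m(-1, W)))² = 3*58 + (-112 + (11 + (2 - 1*6)))² = 174 + (-112 + (11 + (2 - 6)))² = 174 + (-112 + (11 - 4))² = 174 + (-112 + 7)² = 174 + (-105)² = 174 + 11025 = 11199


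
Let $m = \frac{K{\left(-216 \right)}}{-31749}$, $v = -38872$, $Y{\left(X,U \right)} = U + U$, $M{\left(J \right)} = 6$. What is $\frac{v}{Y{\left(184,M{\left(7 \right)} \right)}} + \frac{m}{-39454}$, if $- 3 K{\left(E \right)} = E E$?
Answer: $- \frac{2028835040614}{626312523} \approx -3239.3$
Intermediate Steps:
$Y{\left(X,U \right)} = 2 U$
$K{\left(E \right)} = - \frac{E^{2}}{3}$ ($K{\left(E \right)} = - \frac{E E}{3} = - \frac{E^{2}}{3}$)
$m = \frac{5184}{10583}$ ($m = \frac{\left(- \frac{1}{3}\right) \left(-216\right)^{2}}{-31749} = \left(- \frac{1}{3}\right) 46656 \left(- \frac{1}{31749}\right) = \left(-15552\right) \left(- \frac{1}{31749}\right) = \frac{5184}{10583} \approx 0.48984$)
$\frac{v}{Y{\left(184,M{\left(7 \right)} \right)}} + \frac{m}{-39454} = - \frac{38872}{2 \cdot 6} + \frac{5184}{10583 \left(-39454\right)} = - \frac{38872}{12} + \frac{5184}{10583} \left(- \frac{1}{39454}\right) = \left(-38872\right) \frac{1}{12} - \frac{2592}{208770841} = - \frac{9718}{3} - \frac{2592}{208770841} = - \frac{2028835040614}{626312523}$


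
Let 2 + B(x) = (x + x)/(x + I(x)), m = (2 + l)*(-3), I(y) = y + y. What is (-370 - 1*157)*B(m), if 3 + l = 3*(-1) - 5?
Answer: 2108/3 ≈ 702.67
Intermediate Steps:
l = -11 (l = -3 + (3*(-1) - 5) = -3 + (-3 - 5) = -3 - 8 = -11)
I(y) = 2*y
m = 27 (m = (2 - 11)*(-3) = -9*(-3) = 27)
B(x) = -4/3 (B(x) = -2 + (x + x)/(x + 2*x) = -2 + (2*x)/((3*x)) = -2 + (2*x)*(1/(3*x)) = -2 + ⅔ = -4/3)
(-370 - 1*157)*B(m) = (-370 - 1*157)*(-4/3) = (-370 - 157)*(-4/3) = -527*(-4/3) = 2108/3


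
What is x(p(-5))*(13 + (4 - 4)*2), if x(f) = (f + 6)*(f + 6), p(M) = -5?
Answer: 13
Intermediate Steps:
x(f) = (6 + f)² (x(f) = (6 + f)*(6 + f) = (6 + f)²)
x(p(-5))*(13 + (4 - 4)*2) = (6 - 5)²*(13 + (4 - 4)*2) = 1²*(13 + 0*2) = 1*(13 + 0) = 1*13 = 13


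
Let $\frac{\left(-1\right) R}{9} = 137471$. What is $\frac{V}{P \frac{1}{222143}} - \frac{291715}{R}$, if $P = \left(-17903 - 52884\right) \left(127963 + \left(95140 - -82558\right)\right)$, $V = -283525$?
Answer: $\frac{202007018694290}{64196460389169} \approx 3.1467$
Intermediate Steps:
$R = -1237239$ ($R = \left(-9\right) 137471 = -1237239$)
$P = -21636825207$ ($P = - 70787 \left(127963 + \left(95140 + 82558\right)\right) = - 70787 \left(127963 + 177698\right) = \left(-70787\right) 305661 = -21636825207$)
$\frac{V}{P \frac{1}{222143}} - \frac{291715}{R} = - \frac{283525}{\left(-21636825207\right) \frac{1}{222143}} - \frac{291715}{-1237239} = - \frac{283525}{\left(-21636825207\right) \frac{1}{222143}} - - \frac{291715}{1237239} = - \frac{283525}{- \frac{21636825207}{222143}} + \frac{291715}{1237239} = \left(-283525\right) \left(- \frac{222143}{21636825207}\right) + \frac{291715}{1237239} = \frac{62983094075}{21636825207} + \frac{291715}{1237239} = \frac{202007018694290}{64196460389169}$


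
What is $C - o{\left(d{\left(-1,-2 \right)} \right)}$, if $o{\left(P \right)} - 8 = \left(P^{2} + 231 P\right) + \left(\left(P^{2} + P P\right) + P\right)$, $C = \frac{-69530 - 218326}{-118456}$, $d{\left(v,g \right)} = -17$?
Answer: $\frac{45478665}{14807} \approx 3071.4$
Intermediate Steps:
$C = \frac{35982}{14807}$ ($C = \left(-287856\right) \left(- \frac{1}{118456}\right) = \frac{35982}{14807} \approx 2.4301$)
$o{\left(P \right)} = 8 + 3 P^{2} + 232 P$ ($o{\left(P \right)} = 8 + \left(\left(P^{2} + 231 P\right) + \left(\left(P^{2} + P P\right) + P\right)\right) = 8 + \left(\left(P^{2} + 231 P\right) + \left(\left(P^{2} + P^{2}\right) + P\right)\right) = 8 + \left(\left(P^{2} + 231 P\right) + \left(2 P^{2} + P\right)\right) = 8 + \left(\left(P^{2} + 231 P\right) + \left(P + 2 P^{2}\right)\right) = 8 + \left(3 P^{2} + 232 P\right) = 8 + 3 P^{2} + 232 P$)
$C - o{\left(d{\left(-1,-2 \right)} \right)} = \frac{35982}{14807} - \left(8 + 3 \left(-17\right)^{2} + 232 \left(-17\right)\right) = \frac{35982}{14807} - \left(8 + 3 \cdot 289 - 3944\right) = \frac{35982}{14807} - \left(8 + 867 - 3944\right) = \frac{35982}{14807} - -3069 = \frac{35982}{14807} + 3069 = \frac{45478665}{14807}$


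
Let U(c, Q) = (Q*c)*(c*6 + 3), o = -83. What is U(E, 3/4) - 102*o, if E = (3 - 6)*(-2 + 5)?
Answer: 35241/4 ≈ 8810.3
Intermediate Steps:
E = -9 (E = -3*3 = -9)
U(c, Q) = Q*c*(3 + 6*c) (U(c, Q) = (Q*c)*(6*c + 3) = (Q*c)*(3 + 6*c) = Q*c*(3 + 6*c))
U(E, 3/4) - 102*o = 3*(3/4)*(-9)*(1 + 2*(-9)) - 102*(-83) = 3*(3*(¼))*(-9)*(1 - 18) + 8466 = 3*(¾)*(-9)*(-17) + 8466 = 1377/4 + 8466 = 35241/4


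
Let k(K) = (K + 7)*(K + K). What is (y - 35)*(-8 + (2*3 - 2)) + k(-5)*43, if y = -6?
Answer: -696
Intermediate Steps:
k(K) = 2*K*(7 + K) (k(K) = (7 + K)*(2*K) = 2*K*(7 + K))
(y - 35)*(-8 + (2*3 - 2)) + k(-5)*43 = (-6 - 35)*(-8 + (2*3 - 2)) + (2*(-5)*(7 - 5))*43 = -41*(-8 + (6 - 2)) + (2*(-5)*2)*43 = -41*(-8 + 4) - 20*43 = -41*(-4) - 860 = 164 - 860 = -696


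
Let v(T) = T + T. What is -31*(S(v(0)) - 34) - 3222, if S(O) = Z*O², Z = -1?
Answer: -2168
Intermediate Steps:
v(T) = 2*T
S(O) = -O²
-31*(S(v(0)) - 34) - 3222 = -31*(-(2*0)² - 34) - 3222 = -31*(-1*0² - 34) - 3222 = -31*(-1*0 - 34) - 3222 = -31*(0 - 34) - 3222 = -31*(-34) - 3222 = 1054 - 3222 = -2168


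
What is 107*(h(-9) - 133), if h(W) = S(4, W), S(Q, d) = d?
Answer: -15194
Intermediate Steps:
h(W) = W
107*(h(-9) - 133) = 107*(-9 - 133) = 107*(-142) = -15194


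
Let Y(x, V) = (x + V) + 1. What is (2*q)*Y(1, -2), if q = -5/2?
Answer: 0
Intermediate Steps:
Y(x, V) = 1 + V + x (Y(x, V) = (V + x) + 1 = 1 + V + x)
q = -5/2 (q = -5*½ = -5/2 ≈ -2.5000)
(2*q)*Y(1, -2) = (2*(-5/2))*(1 - 2 + 1) = -5*0 = 0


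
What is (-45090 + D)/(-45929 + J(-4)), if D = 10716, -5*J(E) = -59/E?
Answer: 229160/306213 ≈ 0.74837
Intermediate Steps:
J(E) = 59/(5*E) (J(E) = -(-59)/(5*E) = 59/(5*E))
(-45090 + D)/(-45929 + J(-4)) = (-45090 + 10716)/(-45929 + (59/5)/(-4)) = -34374/(-45929 + (59/5)*(-¼)) = -34374/(-45929 - 59/20) = -34374/(-918639/20) = -34374*(-20/918639) = 229160/306213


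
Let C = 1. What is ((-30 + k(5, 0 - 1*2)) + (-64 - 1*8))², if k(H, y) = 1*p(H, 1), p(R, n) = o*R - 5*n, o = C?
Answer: 10404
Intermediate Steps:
o = 1
p(R, n) = R - 5*n (p(R, n) = 1*R - 5*n = R - 5*n)
k(H, y) = -5 + H (k(H, y) = 1*(H - 5*1) = 1*(H - 5) = 1*(-5 + H) = -5 + H)
((-30 + k(5, 0 - 1*2)) + (-64 - 1*8))² = ((-30 + (-5 + 5)) + (-64 - 1*8))² = ((-30 + 0) + (-64 - 8))² = (-30 - 72)² = (-102)² = 10404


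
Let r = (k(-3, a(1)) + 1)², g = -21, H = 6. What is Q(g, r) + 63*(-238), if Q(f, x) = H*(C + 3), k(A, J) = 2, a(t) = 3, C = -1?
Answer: -14982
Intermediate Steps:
r = 9 (r = (2 + 1)² = 3² = 9)
Q(f, x) = 12 (Q(f, x) = 6*(-1 + 3) = 6*2 = 12)
Q(g, r) + 63*(-238) = 12 + 63*(-238) = 12 - 14994 = -14982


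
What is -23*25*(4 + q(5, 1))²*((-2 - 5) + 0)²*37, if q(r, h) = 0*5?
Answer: -16679600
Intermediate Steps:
q(r, h) = 0
-23*25*(4 + q(5, 1))²*((-2 - 5) + 0)²*37 = -23*25*(4 + 0)²*((-2 - 5) + 0)²*37 = -23*400*(-7 + 0)²*37 = -23*(-7*(-20))²*37 = -23*140²*37 = -23*19600*37 = -450800*37 = -16679600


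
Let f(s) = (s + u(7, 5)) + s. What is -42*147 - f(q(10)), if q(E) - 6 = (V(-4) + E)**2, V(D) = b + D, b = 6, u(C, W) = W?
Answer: -6479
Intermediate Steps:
V(D) = 6 + D
q(E) = 6 + (2 + E)**2 (q(E) = 6 + ((6 - 4) + E)**2 = 6 + (2 + E)**2)
f(s) = 5 + 2*s (f(s) = (s + 5) + s = (5 + s) + s = 5 + 2*s)
-42*147 - f(q(10)) = -42*147 - (5 + 2*(6 + (2 + 10)**2)) = -6174 - (5 + 2*(6 + 12**2)) = -6174 - (5 + 2*(6 + 144)) = -6174 - (5 + 2*150) = -6174 - (5 + 300) = -6174 - 1*305 = -6174 - 305 = -6479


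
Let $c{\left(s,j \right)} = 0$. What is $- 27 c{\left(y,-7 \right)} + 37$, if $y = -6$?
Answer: $37$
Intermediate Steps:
$- 27 c{\left(y,-7 \right)} + 37 = \left(-27\right) 0 + 37 = 0 + 37 = 37$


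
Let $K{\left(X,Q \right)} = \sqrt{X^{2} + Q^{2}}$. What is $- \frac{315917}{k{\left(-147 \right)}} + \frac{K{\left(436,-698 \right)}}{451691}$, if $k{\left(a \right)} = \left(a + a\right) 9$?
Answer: $\frac{45131}{378} + \frac{10 \sqrt{6773}}{451691} \approx 119.4$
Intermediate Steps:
$K{\left(X,Q \right)} = \sqrt{Q^{2} + X^{2}}$
$k{\left(a \right)} = 18 a$ ($k{\left(a \right)} = 2 a 9 = 18 a$)
$- \frac{315917}{k{\left(-147 \right)}} + \frac{K{\left(436,-698 \right)}}{451691} = - \frac{315917}{18 \left(-147\right)} + \frac{\sqrt{\left(-698\right)^{2} + 436^{2}}}{451691} = - \frac{315917}{-2646} + \sqrt{487204 + 190096} \cdot \frac{1}{451691} = \left(-315917\right) \left(- \frac{1}{2646}\right) + \sqrt{677300} \cdot \frac{1}{451691} = \frac{45131}{378} + 10 \sqrt{6773} \cdot \frac{1}{451691} = \frac{45131}{378} + \frac{10 \sqrt{6773}}{451691}$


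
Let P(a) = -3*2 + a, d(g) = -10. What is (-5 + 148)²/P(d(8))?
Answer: -20449/16 ≈ -1278.1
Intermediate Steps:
P(a) = -6 + a
(-5 + 148)²/P(d(8)) = (-5 + 148)²/(-6 - 10) = 143²/(-16) = 20449*(-1/16) = -20449/16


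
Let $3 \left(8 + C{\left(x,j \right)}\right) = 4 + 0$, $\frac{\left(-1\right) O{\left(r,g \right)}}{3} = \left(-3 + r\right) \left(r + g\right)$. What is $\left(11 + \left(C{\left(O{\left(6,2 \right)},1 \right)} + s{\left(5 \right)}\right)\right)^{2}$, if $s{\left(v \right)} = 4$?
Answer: $\frac{625}{9} \approx 69.444$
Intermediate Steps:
$O{\left(r,g \right)} = - 3 \left(-3 + r\right) \left(g + r\right)$ ($O{\left(r,g \right)} = - 3 \left(-3 + r\right) \left(r + g\right) = - 3 \left(-3 + r\right) \left(g + r\right)$)
$C{\left(x,j \right)} = - \frac{20}{3}$ ($C{\left(x,j \right)} = -8 + \frac{4 + 0}{3} = -8 + \frac{1}{3} \cdot 4 = -8 + \frac{4}{3} = - \frac{20}{3}$)
$\left(11 + \left(C{\left(O{\left(6,2 \right)},1 \right)} + s{\left(5 \right)}\right)\right)^{2} = \left(11 + \left(- \frac{20}{3} + 4\right)\right)^{2} = \left(11 - \frac{8}{3}\right)^{2} = \left(\frac{25}{3}\right)^{2} = \frac{625}{9}$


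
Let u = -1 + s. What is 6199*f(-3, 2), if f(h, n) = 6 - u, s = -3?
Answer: 61990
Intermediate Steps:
u = -4 (u = -1 - 3 = -4)
f(h, n) = 10 (f(h, n) = 6 - 1*(-4) = 6 + 4 = 10)
6199*f(-3, 2) = 6199*10 = 61990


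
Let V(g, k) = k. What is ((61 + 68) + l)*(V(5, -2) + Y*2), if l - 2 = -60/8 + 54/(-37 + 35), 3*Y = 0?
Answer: -193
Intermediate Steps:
Y = 0 (Y = (⅓)*0 = 0)
l = -65/2 (l = 2 + (-60/8 + 54/(-37 + 35)) = 2 + (-60*⅛ + 54/(-2)) = 2 + (-15/2 + 54*(-½)) = 2 + (-15/2 - 27) = 2 - 69/2 = -65/2 ≈ -32.500)
((61 + 68) + l)*(V(5, -2) + Y*2) = ((61 + 68) - 65/2)*(-2 + 0*2) = (129 - 65/2)*(-2 + 0) = (193/2)*(-2) = -193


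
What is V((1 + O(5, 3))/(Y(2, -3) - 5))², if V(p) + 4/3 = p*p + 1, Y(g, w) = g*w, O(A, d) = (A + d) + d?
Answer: 96721/131769 ≈ 0.73402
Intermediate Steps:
O(A, d) = A + 2*d
V(p) = -⅓ + p² (V(p) = -4/3 + (p*p + 1) = -4/3 + (p² + 1) = -4/3 + (1 + p²) = -⅓ + p²)
V((1 + O(5, 3))/(Y(2, -3) - 5))² = (-⅓ + ((1 + (5 + 2*3))/(2*(-3) - 5))²)² = (-⅓ + ((1 + (5 + 6))/(-6 - 5))²)² = (-⅓ + ((1 + 11)/(-11))²)² = (-⅓ + (12*(-1/11))²)² = (-⅓ + (-12/11)²)² = (-⅓ + 144/121)² = (311/363)² = 96721/131769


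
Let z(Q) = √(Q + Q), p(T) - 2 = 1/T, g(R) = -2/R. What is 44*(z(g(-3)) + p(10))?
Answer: 462/5 + 88*√3/3 ≈ 143.21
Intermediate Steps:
p(T) = 2 + 1/T
z(Q) = √2*√Q (z(Q) = √(2*Q) = √2*√Q)
44*(z(g(-3)) + p(10)) = 44*(√2*√(-2/(-3)) + (2 + 1/10)) = 44*(√2*√(-2*(-⅓)) + (2 + ⅒)) = 44*(√2*√(⅔) + 21/10) = 44*(√2*(√6/3) + 21/10) = 44*(2*√3/3 + 21/10) = 44*(21/10 + 2*√3/3) = 462/5 + 88*√3/3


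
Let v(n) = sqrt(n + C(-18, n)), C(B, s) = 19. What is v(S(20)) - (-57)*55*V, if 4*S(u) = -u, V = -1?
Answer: -3135 + sqrt(14) ≈ -3131.3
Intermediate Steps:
S(u) = -u/4 (S(u) = (-u)/4 = -u/4)
v(n) = sqrt(19 + n) (v(n) = sqrt(n + 19) = sqrt(19 + n))
v(S(20)) - (-57)*55*V = sqrt(19 - 1/4*20) - (-57)*55*(-1) = sqrt(19 - 5) - (-57)*(-55) = sqrt(14) - 1*3135 = sqrt(14) - 3135 = -3135 + sqrt(14)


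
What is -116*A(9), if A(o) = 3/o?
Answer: -116/3 ≈ -38.667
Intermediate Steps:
-116*A(9) = -348/9 = -116*⅓ = -116/3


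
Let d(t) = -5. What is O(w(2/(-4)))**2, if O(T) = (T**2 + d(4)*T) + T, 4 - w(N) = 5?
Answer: 25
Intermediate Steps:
w(N) = -1 (w(N) = 4 - 1*5 = 4 - 5 = -1)
O(T) = T**2 - 4*T (O(T) = (T**2 - 5*T) + T = T**2 - 4*T)
O(w(2/(-4)))**2 = (-(-4 - 1))**2 = (-1*(-5))**2 = 5**2 = 25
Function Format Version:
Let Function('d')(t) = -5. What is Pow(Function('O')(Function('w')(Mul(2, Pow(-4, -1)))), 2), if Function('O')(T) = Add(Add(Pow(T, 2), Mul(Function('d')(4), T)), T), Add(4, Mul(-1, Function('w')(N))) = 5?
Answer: 25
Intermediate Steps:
Function('w')(N) = -1 (Function('w')(N) = Add(4, Mul(-1, 5)) = Add(4, -5) = -1)
Function('O')(T) = Add(Pow(T, 2), Mul(-4, T)) (Function('O')(T) = Add(Add(Pow(T, 2), Mul(-5, T)), T) = Add(Pow(T, 2), Mul(-4, T)))
Pow(Function('O')(Function('w')(Mul(2, Pow(-4, -1)))), 2) = Pow(Mul(-1, Add(-4, -1)), 2) = Pow(Mul(-1, -5), 2) = Pow(5, 2) = 25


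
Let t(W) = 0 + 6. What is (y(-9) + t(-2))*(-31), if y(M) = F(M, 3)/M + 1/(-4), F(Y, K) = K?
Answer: -2015/12 ≈ -167.92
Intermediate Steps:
t(W) = 6
y(M) = -¼ + 3/M (y(M) = 3/M + 1/(-4) = 3/M + 1*(-¼) = 3/M - ¼ = -¼ + 3/M)
(y(-9) + t(-2))*(-31) = ((¼)*(12 - 1*(-9))/(-9) + 6)*(-31) = ((¼)*(-⅑)*(12 + 9) + 6)*(-31) = ((¼)*(-⅑)*21 + 6)*(-31) = (-7/12 + 6)*(-31) = (65/12)*(-31) = -2015/12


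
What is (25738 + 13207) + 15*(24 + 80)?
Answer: 40505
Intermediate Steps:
(25738 + 13207) + 15*(24 + 80) = 38945 + 15*104 = 38945 + 1560 = 40505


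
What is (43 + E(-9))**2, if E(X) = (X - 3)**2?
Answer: 34969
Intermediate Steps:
E(X) = (-3 + X)**2
(43 + E(-9))**2 = (43 + (-3 - 9)**2)**2 = (43 + (-12)**2)**2 = (43 + 144)**2 = 187**2 = 34969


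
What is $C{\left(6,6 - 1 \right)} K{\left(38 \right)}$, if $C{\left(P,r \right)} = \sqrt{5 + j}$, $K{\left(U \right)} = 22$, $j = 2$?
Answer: $22 \sqrt{7} \approx 58.207$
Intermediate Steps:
$C{\left(P,r \right)} = \sqrt{7}$ ($C{\left(P,r \right)} = \sqrt{5 + 2} = \sqrt{7}$)
$C{\left(6,6 - 1 \right)} K{\left(38 \right)} = \sqrt{7} \cdot 22 = 22 \sqrt{7}$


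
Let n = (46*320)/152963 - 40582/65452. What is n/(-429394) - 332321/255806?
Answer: -357159883767212129467/274926131709915741916 ≈ -1.2991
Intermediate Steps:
n = -2622045513/5005867138 (n = 14720*(1/152963) - 40582*1/65452 = 14720/152963 - 20291/32726 = -2622045513/5005867138 ≈ -0.52379)
n/(-429394) - 332321/255806 = -2622045513/5005867138/(-429394) - 332321/255806 = -2622045513/5005867138*(-1/429394) - 332321*1/255806 = 2622045513/2149489313854372 - 332321/255806 = -357159883767212129467/274926131709915741916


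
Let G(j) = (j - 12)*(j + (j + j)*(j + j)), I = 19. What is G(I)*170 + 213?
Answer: 1741183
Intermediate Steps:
G(j) = (-12 + j)*(j + 4*j**2) (G(j) = (-12 + j)*(j + (2*j)*(2*j)) = (-12 + j)*(j + 4*j**2))
G(I)*170 + 213 = (19*(-12 - 47*19 + 4*19**2))*170 + 213 = (19*(-12 - 893 + 4*361))*170 + 213 = (19*(-12 - 893 + 1444))*170 + 213 = (19*539)*170 + 213 = 10241*170 + 213 = 1740970 + 213 = 1741183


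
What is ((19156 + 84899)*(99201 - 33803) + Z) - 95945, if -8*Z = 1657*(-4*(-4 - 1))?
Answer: 13609777605/2 ≈ 6.8049e+9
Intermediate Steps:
Z = -8285/2 (Z = -1657*(-4*(-4 - 1))/8 = -1657*(-4*(-5))/8 = -1657*20/8 = -⅛*33140 = -8285/2 ≈ -4142.5)
((19156 + 84899)*(99201 - 33803) + Z) - 95945 = ((19156 + 84899)*(99201 - 33803) - 8285/2) - 95945 = (104055*65398 - 8285/2) - 95945 = (6804988890 - 8285/2) - 95945 = 13609969495/2 - 95945 = 13609777605/2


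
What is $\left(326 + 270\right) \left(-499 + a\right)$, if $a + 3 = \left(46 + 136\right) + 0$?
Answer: $-190720$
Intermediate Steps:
$a = 179$ ($a = -3 + \left(\left(46 + 136\right) + 0\right) = -3 + \left(182 + 0\right) = -3 + 182 = 179$)
$\left(326 + 270\right) \left(-499 + a\right) = \left(326 + 270\right) \left(-499 + 179\right) = 596 \left(-320\right) = -190720$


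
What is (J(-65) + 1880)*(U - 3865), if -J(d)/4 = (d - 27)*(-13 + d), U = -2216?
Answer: 163116744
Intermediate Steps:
J(d) = -4*(-27 + d)*(-13 + d) (J(d) = -4*(d - 27)*(-13 + d) = -4*(-27 + d)*(-13 + d))
(J(-65) + 1880)*(U - 3865) = ((-1404 - 4*(-65)² + 160*(-65)) + 1880)*(-2216 - 3865) = ((-1404 - 4*4225 - 10400) + 1880)*(-6081) = ((-1404 - 16900 - 10400) + 1880)*(-6081) = (-28704 + 1880)*(-6081) = -26824*(-6081) = 163116744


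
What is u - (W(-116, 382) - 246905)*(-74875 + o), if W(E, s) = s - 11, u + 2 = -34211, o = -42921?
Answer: -29040753277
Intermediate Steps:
u = -34213 (u = -2 - 34211 = -34213)
W(E, s) = -11 + s
u - (W(-116, 382) - 246905)*(-74875 + o) = -34213 - ((-11 + 382) - 246905)*(-74875 - 42921) = -34213 - (371 - 246905)*(-117796) = -34213 - (-246534)*(-117796) = -34213 - 1*29040719064 = -34213 - 29040719064 = -29040753277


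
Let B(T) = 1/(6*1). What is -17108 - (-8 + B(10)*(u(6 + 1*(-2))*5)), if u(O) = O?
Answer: -51310/3 ≈ -17103.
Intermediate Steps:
B(T) = 1/6
-17108 - (-8 + B(10)*(u(6 + 1*(-2))*5)) = -17108 - (-8 + ((6 + 1*(-2))*5)/6) = -17108 - (-8 + ((6 - 2)*5)/6) = -17108 - (-8 + (4*5)/6) = -17108 - (-8 + (1/6)*20) = -17108 - (-8 + 10/3) = -17108 - 1*(-14/3) = -17108 + 14/3 = -51310/3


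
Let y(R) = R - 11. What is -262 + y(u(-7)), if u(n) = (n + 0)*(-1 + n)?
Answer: -217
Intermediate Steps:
u(n) = n*(-1 + n)
y(R) = -11 + R
-262 + y(u(-7)) = -262 + (-11 - 7*(-1 - 7)) = -262 + (-11 - 7*(-8)) = -262 + (-11 + 56) = -262 + 45 = -217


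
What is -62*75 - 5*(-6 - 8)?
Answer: -4580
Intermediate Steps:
-62*75 - 5*(-6 - 8) = -4650 - 5*(-14) = -4650 + 70 = -4580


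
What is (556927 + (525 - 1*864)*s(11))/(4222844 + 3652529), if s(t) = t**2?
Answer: 515908/7875373 ≈ 0.065509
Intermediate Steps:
(556927 + (525 - 1*864)*s(11))/(4222844 + 3652529) = (556927 + (525 - 1*864)*11**2)/(4222844 + 3652529) = (556927 + (525 - 864)*121)/7875373 = (556927 - 339*121)*(1/7875373) = (556927 - 41019)*(1/7875373) = 515908*(1/7875373) = 515908/7875373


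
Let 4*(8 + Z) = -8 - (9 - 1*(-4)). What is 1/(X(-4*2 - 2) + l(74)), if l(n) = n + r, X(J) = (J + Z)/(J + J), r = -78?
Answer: -80/227 ≈ -0.35242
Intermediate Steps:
Z = -53/4 (Z = -8 + (-8 - (9 - 1*(-4)))/4 = -8 + (-8 - (9 + 4))/4 = -8 + (-8 - 1*13)/4 = -8 + (-8 - 13)/4 = -8 + (¼)*(-21) = -8 - 21/4 = -53/4 ≈ -13.250)
X(J) = (-53/4 + J)/(2*J) (X(J) = (J - 53/4)/(J + J) = (-53/4 + J)/((2*J)) = (-53/4 + J)*(1/(2*J)) = (-53/4 + J)/(2*J))
l(n) = -78 + n (l(n) = n - 78 = -78 + n)
1/(X(-4*2 - 2) + l(74)) = 1/((-53 + 4*(-4*2 - 2))/(8*(-4*2 - 2)) + (-78 + 74)) = 1/((-53 + 4*(-8 - 2))/(8*(-8 - 2)) - 4) = 1/((⅛)*(-53 + 4*(-10))/(-10) - 4) = 1/((⅛)*(-⅒)*(-53 - 40) - 4) = 1/((⅛)*(-⅒)*(-93) - 4) = 1/(93/80 - 4) = 1/(-227/80) = -80/227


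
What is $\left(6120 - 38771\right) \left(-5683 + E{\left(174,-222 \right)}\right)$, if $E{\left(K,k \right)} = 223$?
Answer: $178274460$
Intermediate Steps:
$\left(6120 - 38771\right) \left(-5683 + E{\left(174,-222 \right)}\right) = \left(6120 - 38771\right) \left(-5683 + 223\right) = \left(-32651\right) \left(-5460\right) = 178274460$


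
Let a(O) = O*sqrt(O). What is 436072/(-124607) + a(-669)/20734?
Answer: -62296/17801 - 669*I*sqrt(669)/20734 ≈ -3.4996 - 0.83456*I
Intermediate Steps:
a(O) = O**(3/2)
436072/(-124607) + a(-669)/20734 = 436072/(-124607) + (-669)**(3/2)/20734 = 436072*(-1/124607) - 669*I*sqrt(669)*(1/20734) = -62296/17801 - 669*I*sqrt(669)/20734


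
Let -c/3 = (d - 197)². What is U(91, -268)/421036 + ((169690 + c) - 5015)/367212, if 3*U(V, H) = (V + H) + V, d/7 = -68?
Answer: -20948944449/6442061318 ≈ -3.2519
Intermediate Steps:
d = -476 (d = 7*(-68) = -476)
U(V, H) = H/3 + 2*V/3 (U(V, H) = ((V + H) + V)/3 = ((H + V) + V)/3 = (H + 2*V)/3 = H/3 + 2*V/3)
c = -1358787 (c = -3*(-476 - 197)² = -3*(-673)² = -3*452929 = -1358787)
U(91, -268)/421036 + ((169690 + c) - 5015)/367212 = ((⅓)*(-268) + (⅔)*91)/421036 + ((169690 - 1358787) - 5015)/367212 = (-268/3 + 182/3)*(1/421036) + (-1189097 - 5015)*(1/367212) = -86/3*1/421036 - 1194112*1/367212 = -43/631554 - 298528/91803 = -20948944449/6442061318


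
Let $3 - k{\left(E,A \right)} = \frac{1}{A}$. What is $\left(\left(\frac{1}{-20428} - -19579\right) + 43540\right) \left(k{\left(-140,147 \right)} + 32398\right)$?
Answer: $\frac{3070659214513363}{1501458} \approx 2.0451 \cdot 10^{9}$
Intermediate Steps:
$k{\left(E,A \right)} = 3 - \frac{1}{A}$
$\left(\left(\frac{1}{-20428} - -19579\right) + 43540\right) \left(k{\left(-140,147 \right)} + 32398\right) = \left(\left(\frac{1}{-20428} - -19579\right) + 43540\right) \left(\left(3 - \frac{1}{147}\right) + 32398\right) = \left(\left(- \frac{1}{20428} + 19579\right) + 43540\right) \left(\left(3 - \frac{1}{147}\right) + 32398\right) = \left(\frac{399959811}{20428} + 43540\right) \left(\left(3 - \frac{1}{147}\right) + 32398\right) = \frac{1289394931 \left(\frac{440}{147} + 32398\right)}{20428} = \frac{1289394931}{20428} \cdot \frac{4762946}{147} = \frac{3070659214513363}{1501458}$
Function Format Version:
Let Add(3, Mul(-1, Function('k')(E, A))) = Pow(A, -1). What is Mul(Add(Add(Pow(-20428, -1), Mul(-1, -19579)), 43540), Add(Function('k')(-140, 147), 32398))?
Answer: Rational(3070659214513363, 1501458) ≈ 2.0451e+9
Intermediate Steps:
Function('k')(E, A) = Add(3, Mul(-1, Pow(A, -1)))
Mul(Add(Add(Pow(-20428, -1), Mul(-1, -19579)), 43540), Add(Function('k')(-140, 147), 32398)) = Mul(Add(Add(Pow(-20428, -1), Mul(-1, -19579)), 43540), Add(Add(3, Mul(-1, Pow(147, -1))), 32398)) = Mul(Add(Add(Rational(-1, 20428), 19579), 43540), Add(Add(3, Mul(-1, Rational(1, 147))), 32398)) = Mul(Add(Rational(399959811, 20428), 43540), Add(Add(3, Rational(-1, 147)), 32398)) = Mul(Rational(1289394931, 20428), Add(Rational(440, 147), 32398)) = Mul(Rational(1289394931, 20428), Rational(4762946, 147)) = Rational(3070659214513363, 1501458)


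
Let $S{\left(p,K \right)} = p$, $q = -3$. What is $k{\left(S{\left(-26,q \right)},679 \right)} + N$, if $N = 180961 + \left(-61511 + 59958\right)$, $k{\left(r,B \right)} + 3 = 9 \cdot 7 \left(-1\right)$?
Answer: $179342$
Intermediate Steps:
$k{\left(r,B \right)} = -66$ ($k{\left(r,B \right)} = -3 + 9 \cdot 7 \left(-1\right) = -3 + 63 \left(-1\right) = -3 - 63 = -66$)
$N = 179408$ ($N = 180961 - 1553 = 179408$)
$k{\left(S{\left(-26,q \right)},679 \right)} + N = -66 + 179408 = 179342$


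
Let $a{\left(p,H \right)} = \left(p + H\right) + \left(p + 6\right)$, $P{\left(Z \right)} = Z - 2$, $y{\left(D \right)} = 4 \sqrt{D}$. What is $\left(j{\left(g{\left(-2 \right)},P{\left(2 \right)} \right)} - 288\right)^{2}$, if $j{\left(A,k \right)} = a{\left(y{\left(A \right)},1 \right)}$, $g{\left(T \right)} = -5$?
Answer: $78641 - 4496 i \sqrt{5} \approx 78641.0 - 10053.0 i$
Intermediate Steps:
$P{\left(Z \right)} = -2 + Z$
$a{\left(p,H \right)} = 6 + H + 2 p$ ($a{\left(p,H \right)} = \left(H + p\right) + \left(6 + p\right) = 6 + H + 2 p$)
$j{\left(A,k \right)} = 7 + 8 \sqrt{A}$ ($j{\left(A,k \right)} = 6 + 1 + 2 \cdot 4 \sqrt{A} = 6 + 1 + 8 \sqrt{A} = 7 + 8 \sqrt{A}$)
$\left(j{\left(g{\left(-2 \right)},P{\left(2 \right)} \right)} - 288\right)^{2} = \left(\left(7 + 8 \sqrt{-5}\right) - 288\right)^{2} = \left(\left(7 + 8 i \sqrt{5}\right) - 288\right)^{2} = \left(-281 + 8 i \sqrt{5}\right)^{2}$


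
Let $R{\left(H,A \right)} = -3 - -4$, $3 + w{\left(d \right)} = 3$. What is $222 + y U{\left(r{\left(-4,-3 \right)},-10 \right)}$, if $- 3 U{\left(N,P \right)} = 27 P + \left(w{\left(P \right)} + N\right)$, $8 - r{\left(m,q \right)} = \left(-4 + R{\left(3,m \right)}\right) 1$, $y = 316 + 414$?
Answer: $\frac{189736}{3} \approx 63245.0$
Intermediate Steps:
$w{\left(d \right)} = 0$ ($w{\left(d \right)} = -3 + 3 = 0$)
$R{\left(H,A \right)} = 1$ ($R{\left(H,A \right)} = -3 + 4 = 1$)
$y = 730$
$r{\left(m,q \right)} = 11$ ($r{\left(m,q \right)} = 8 - \left(-4 + 1\right) 1 = 8 - \left(-3\right) 1 = 8 - -3 = 8 + 3 = 11$)
$U{\left(N,P \right)} = - 9 P - \frac{N}{3}$ ($U{\left(N,P \right)} = - \frac{27 P + \left(0 + N\right)}{3} = - \frac{27 P + N}{3} = - \frac{N + 27 P}{3} = - 9 P - \frac{N}{3}$)
$222 + y U{\left(r{\left(-4,-3 \right)},-10 \right)} = 222 + 730 \left(\left(-9\right) \left(-10\right) - \frac{11}{3}\right) = 222 + 730 \left(90 - \frac{11}{3}\right) = 222 + 730 \cdot \frac{259}{3} = 222 + \frac{189070}{3} = \frac{189736}{3}$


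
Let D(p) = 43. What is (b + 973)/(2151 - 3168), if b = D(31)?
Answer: -1016/1017 ≈ -0.99902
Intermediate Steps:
b = 43
(b + 973)/(2151 - 3168) = (43 + 973)/(2151 - 3168) = 1016/(-1017) = 1016*(-1/1017) = -1016/1017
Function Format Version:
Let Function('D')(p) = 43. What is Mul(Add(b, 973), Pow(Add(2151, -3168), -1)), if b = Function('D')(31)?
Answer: Rational(-1016, 1017) ≈ -0.99902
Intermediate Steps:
b = 43
Mul(Add(b, 973), Pow(Add(2151, -3168), -1)) = Mul(Add(43, 973), Pow(Add(2151, -3168), -1)) = Mul(1016, Pow(-1017, -1)) = Mul(1016, Rational(-1, 1017)) = Rational(-1016, 1017)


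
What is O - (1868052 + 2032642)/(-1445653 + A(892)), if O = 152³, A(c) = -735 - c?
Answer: 2541286691467/723640 ≈ 3.5118e+6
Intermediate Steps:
O = 3511808
O - (1868052 + 2032642)/(-1445653 + A(892)) = 3511808 - (1868052 + 2032642)/(-1445653 + (-735 - 1*892)) = 3511808 - 3900694/(-1445653 + (-735 - 892)) = 3511808 - 3900694/(-1445653 - 1627) = 3511808 - 3900694/(-1447280) = 3511808 - 3900694*(-1)/1447280 = 3511808 - 1*(-1950347/723640) = 3511808 + 1950347/723640 = 2541286691467/723640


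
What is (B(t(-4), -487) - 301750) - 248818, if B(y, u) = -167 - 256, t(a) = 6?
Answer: -550991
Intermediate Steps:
B(y, u) = -423
(B(t(-4), -487) - 301750) - 248818 = (-423 - 301750) - 248818 = -302173 - 248818 = -550991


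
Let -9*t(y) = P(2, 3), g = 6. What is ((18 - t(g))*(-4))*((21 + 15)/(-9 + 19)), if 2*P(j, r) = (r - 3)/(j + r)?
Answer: -1296/5 ≈ -259.20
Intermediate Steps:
P(j, r) = (-3 + r)/(2*(j + r)) (P(j, r) = ((r - 3)/(j + r))/2 = ((-3 + r)/(j + r))/2 = (-3 + r)/(2*(j + r)))
t(y) = 0 (t(y) = -(-3 + 3)/(18*(2 + 3)) = -0/(18*5) = -1/9*0 = 0)
((18 - t(g))*(-4))*((21 + 15)/(-9 + 19)) = ((18 - 1*0)*(-4))*((21 + 15)/(-9 + 19)) = ((18 + 0)*(-4))*(36/10) = (18*(-4))*(36*(1/10)) = -72*18/5 = -1296/5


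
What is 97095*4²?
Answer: 1553520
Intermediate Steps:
97095*4² = 97095*16 = 1553520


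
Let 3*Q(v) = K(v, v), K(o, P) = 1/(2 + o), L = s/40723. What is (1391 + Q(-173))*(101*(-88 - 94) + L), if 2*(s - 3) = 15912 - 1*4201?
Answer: -9371263683265/366507 ≈ -2.5569e+7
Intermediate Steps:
s = 11717/2 (s = 3 + (15912 - 1*4201)/2 = 3 + (15912 - 4201)/2 = 3 + (1/2)*11711 = 3 + 11711/2 = 11717/2 ≈ 5858.5)
L = 11717/81446 (L = (11717/2)/40723 = (11717/2)*(1/40723) = 11717/81446 ≈ 0.14386)
Q(v) = 1/(3*(2 + v))
(1391 + Q(-173))*(101*(-88 - 94) + L) = (1391 + 1/(3*(2 - 173)))*(101*(-88 - 94) + 11717/81446) = (1391 + (1/3)/(-171))*(101*(-182) + 11717/81446) = (1391 + (1/3)*(-1/171))*(-18382 + 11717/81446) = (1391 - 1/513)*(-1497128655/81446) = (713582/513)*(-1497128655/81446) = -9371263683265/366507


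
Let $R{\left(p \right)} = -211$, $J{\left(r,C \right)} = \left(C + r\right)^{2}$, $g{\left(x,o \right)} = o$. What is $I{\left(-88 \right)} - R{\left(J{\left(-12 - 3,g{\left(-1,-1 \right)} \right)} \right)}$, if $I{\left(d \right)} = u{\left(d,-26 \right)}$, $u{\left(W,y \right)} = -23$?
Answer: $188$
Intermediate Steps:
$I{\left(d \right)} = -23$
$I{\left(-88 \right)} - R{\left(J{\left(-12 - 3,g{\left(-1,-1 \right)} \right)} \right)} = -23 - -211 = -23 + 211 = 188$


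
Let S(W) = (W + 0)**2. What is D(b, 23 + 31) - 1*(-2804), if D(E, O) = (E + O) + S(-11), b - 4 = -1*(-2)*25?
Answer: 3033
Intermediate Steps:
b = 54 (b = 4 - 1*(-2)*25 = 4 + 2*25 = 4 + 50 = 54)
S(W) = W**2
D(E, O) = 121 + E + O (D(E, O) = (E + O) + (-11)**2 = (E + O) + 121 = 121 + E + O)
D(b, 23 + 31) - 1*(-2804) = (121 + 54 + (23 + 31)) - 1*(-2804) = (121 + 54 + 54) + 2804 = 229 + 2804 = 3033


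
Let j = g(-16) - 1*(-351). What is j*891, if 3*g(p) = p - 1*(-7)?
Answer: 310068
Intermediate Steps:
g(p) = 7/3 + p/3 (g(p) = (p - 1*(-7))/3 = (p + 7)/3 = (7 + p)/3 = 7/3 + p/3)
j = 348 (j = (7/3 + (⅓)*(-16)) - 1*(-351) = (7/3 - 16/3) + 351 = -3 + 351 = 348)
j*891 = 348*891 = 310068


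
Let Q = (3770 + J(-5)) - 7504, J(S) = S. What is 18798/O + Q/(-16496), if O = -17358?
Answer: -40865041/47722928 ≈ -0.85630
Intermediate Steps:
Q = -3739 (Q = (3770 - 5) - 7504 = 3765 - 7504 = -3739)
18798/O + Q/(-16496) = 18798/(-17358) - 3739/(-16496) = 18798*(-1/17358) - 3739*(-1/16496) = -3133/2893 + 3739/16496 = -40865041/47722928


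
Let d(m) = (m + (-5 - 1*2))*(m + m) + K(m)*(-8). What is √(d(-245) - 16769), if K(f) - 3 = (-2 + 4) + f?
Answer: √108631 ≈ 329.59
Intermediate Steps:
K(f) = 5 + f (K(f) = 3 + ((-2 + 4) + f) = 3 + (2 + f) = 5 + f)
d(m) = -40 - 8*m + 2*m*(-7 + m) (d(m) = (m + (-5 - 1*2))*(m + m) + (5 + m)*(-8) = (m + (-5 - 2))*(2*m) + (-40 - 8*m) = (m - 7)*(2*m) + (-40 - 8*m) = (-7 + m)*(2*m) + (-40 - 8*m) = 2*m*(-7 + m) + (-40 - 8*m) = -40 - 8*m + 2*m*(-7 + m))
√(d(-245) - 16769) = √((-40 - 22*(-245) + 2*(-245)²) - 16769) = √((-40 + 5390 + 2*60025) - 16769) = √((-40 + 5390 + 120050) - 16769) = √(125400 - 16769) = √108631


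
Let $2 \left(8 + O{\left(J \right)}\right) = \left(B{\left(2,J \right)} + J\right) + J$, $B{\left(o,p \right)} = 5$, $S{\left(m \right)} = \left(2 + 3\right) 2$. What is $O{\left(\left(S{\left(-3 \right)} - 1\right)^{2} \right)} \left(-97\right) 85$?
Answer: $- \frac{1244995}{2} \approx -6.225 \cdot 10^{5}$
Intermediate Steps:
$S{\left(m \right)} = 10$ ($S{\left(m \right)} = 5 \cdot 2 = 10$)
$O{\left(J \right)} = - \frac{11}{2} + J$ ($O{\left(J \right)} = -8 + \frac{\left(5 + J\right) + J}{2} = -8 + \frac{5 + 2 J}{2} = -8 + \left(\frac{5}{2} + J\right) = - \frac{11}{2} + J$)
$O{\left(\left(S{\left(-3 \right)} - 1\right)^{2} \right)} \left(-97\right) 85 = \left(- \frac{11}{2} + \left(10 - 1\right)^{2}\right) \left(-97\right) 85 = \left(- \frac{11}{2} + 9^{2}\right) \left(-97\right) 85 = \left(- \frac{11}{2} + 81\right) \left(-97\right) 85 = \frac{151}{2} \left(-97\right) 85 = \left(- \frac{14647}{2}\right) 85 = - \frac{1244995}{2}$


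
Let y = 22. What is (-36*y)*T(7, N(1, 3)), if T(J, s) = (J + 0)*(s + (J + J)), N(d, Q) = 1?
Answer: -83160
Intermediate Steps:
T(J, s) = J*(s + 2*J)
(-36*y)*T(7, N(1, 3)) = (-36*22)*(7*(1 + 2*7)) = -5544*(1 + 14) = -5544*15 = -792*105 = -83160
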